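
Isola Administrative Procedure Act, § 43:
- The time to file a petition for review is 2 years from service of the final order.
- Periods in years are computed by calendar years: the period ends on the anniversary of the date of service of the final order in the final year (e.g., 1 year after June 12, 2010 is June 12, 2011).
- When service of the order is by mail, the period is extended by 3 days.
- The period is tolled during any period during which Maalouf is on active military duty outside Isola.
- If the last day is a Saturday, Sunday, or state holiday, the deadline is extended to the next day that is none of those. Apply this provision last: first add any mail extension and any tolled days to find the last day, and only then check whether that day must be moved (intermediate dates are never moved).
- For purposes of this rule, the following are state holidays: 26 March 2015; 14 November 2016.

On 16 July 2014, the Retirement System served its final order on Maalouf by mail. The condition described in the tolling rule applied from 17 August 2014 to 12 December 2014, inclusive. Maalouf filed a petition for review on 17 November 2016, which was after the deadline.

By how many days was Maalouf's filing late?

2 days

2 years after 16 July 2014 is July 16, 2016.
Service was by mail, adding 3 days: July 16, 2016 + 3 days = July 19, 2016.
From August 17, 2014 through December 12, 2014 inclusive is 118 days; tolling adds 118 days: July 19, 2016 + 118 days = November 14, 2016.
November 14, 2016 is a listed holiday. The next qualifying day is November 15, 2016.
The deadline is November 15, 2016; from November 15, 2016 to November 17, 2016 is 2 days.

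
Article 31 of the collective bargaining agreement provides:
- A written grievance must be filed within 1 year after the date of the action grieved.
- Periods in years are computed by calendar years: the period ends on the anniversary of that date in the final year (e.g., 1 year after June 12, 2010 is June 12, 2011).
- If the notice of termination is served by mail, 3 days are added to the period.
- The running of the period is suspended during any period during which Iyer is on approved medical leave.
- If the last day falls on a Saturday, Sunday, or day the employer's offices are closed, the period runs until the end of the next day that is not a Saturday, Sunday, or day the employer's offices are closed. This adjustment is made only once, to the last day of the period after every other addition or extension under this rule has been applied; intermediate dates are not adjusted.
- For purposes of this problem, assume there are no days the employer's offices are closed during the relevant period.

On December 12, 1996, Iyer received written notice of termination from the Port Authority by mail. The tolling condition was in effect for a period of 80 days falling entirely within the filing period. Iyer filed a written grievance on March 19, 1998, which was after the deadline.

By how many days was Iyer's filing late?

1 year after December 12, 1996 is December 12, 1997.
Service was by mail, adding 3 days: December 12, 1997 + 3 days = December 15, 1997.
Tolling adds 80 days: December 15, 1997 + 80 days = March 5, 1998.
March 5, 1998 is a Thursday and not a day the employer's offices are closed, so no extension applies.
The deadline is March 5, 1998; from March 5, 1998 to March 19, 1998 is 14 days.

14 days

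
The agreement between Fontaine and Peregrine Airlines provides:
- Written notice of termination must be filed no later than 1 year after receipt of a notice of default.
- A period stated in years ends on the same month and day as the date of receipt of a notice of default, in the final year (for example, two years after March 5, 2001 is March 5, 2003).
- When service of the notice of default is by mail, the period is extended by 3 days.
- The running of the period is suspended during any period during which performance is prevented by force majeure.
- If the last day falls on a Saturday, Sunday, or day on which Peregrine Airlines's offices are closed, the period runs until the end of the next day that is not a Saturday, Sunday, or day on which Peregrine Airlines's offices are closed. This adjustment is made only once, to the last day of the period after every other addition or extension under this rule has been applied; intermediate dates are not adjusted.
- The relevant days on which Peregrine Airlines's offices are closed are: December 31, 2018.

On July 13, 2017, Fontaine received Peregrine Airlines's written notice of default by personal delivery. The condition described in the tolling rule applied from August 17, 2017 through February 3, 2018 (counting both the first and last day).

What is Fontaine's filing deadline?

January 1, 2019

1 year after July 13, 2017 is July 13, 2018.
Service was not by mail, so no mail extension applies.
From August 17, 2017 through February 3, 2018 inclusive is 171 days; tolling adds 171 days: July 13, 2018 + 171 days = December 31, 2018.
December 31, 2018 is a listed holiday. The next qualifying day is January 1, 2019.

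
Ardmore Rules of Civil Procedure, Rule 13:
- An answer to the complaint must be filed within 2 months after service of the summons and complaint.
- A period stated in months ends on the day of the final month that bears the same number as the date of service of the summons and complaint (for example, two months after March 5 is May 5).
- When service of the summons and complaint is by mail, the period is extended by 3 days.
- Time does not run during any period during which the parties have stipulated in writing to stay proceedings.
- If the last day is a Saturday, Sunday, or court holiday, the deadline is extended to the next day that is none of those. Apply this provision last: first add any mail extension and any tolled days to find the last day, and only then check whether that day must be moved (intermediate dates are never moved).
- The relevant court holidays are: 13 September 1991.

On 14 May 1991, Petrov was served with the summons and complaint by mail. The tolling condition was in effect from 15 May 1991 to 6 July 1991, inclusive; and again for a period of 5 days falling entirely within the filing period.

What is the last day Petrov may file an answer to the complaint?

September 16, 1991

2 months after 14 May 1991 is July 14, 1991.
Service was by mail, adding 3 days: July 14, 1991 + 3 days = July 17, 1991.
From May 15, 1991 through July 6, 1991 inclusive is 53 days; tolling adds 53 days: July 17, 1991 + 53 days = September 8, 1991.
Tolling adds 5 days: September 8, 1991 + 5 days = September 13, 1991.
September 13, 1991 is a listed holiday; September 14, 1991 is Saturday; September 15, 1991 is Sunday. The next qualifying day is September 16, 1991.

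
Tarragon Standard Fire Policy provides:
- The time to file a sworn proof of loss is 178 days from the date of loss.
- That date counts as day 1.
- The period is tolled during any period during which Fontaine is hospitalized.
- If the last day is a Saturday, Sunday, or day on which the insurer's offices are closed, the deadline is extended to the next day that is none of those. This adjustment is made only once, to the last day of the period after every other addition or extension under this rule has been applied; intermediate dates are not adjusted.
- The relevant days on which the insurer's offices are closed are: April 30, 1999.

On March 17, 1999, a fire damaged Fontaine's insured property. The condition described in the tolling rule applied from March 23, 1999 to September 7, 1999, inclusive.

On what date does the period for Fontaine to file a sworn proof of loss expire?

Counting March 17, 1999 as day 1, day 178 is September 10, 1999.
From March 23, 1999 through September 7, 1999 inclusive is 169 days; tolling adds 169 days: September 10, 1999 + 169 days = February 26, 2000.
February 26, 2000 is Saturday; February 27, 2000 is Sunday. The next qualifying day is February 28, 2000.

February 28, 2000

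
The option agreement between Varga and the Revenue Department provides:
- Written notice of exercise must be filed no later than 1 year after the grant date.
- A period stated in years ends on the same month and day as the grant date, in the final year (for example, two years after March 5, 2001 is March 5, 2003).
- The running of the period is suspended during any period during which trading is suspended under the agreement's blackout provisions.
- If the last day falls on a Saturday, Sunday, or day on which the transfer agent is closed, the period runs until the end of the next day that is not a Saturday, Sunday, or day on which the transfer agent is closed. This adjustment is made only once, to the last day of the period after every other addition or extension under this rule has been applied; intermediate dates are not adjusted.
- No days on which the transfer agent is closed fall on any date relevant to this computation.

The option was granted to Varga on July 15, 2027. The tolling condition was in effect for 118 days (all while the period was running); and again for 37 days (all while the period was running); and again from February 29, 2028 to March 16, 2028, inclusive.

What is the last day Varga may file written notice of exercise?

January 3, 2029

1 year after July 15, 2027 is July 15, 2028.
Tolling adds 118 days: July 15, 2028 + 118 days = November 10, 2028.
Tolling adds 37 days: November 10, 2028 + 37 days = December 17, 2028.
From February 29, 2028 through March 16, 2028 inclusive is 17 days; tolling adds 17 days: December 17, 2028 + 17 days = January 3, 2029.
January 3, 2029 is a Wednesday and not a day on which the transfer agent is closed, so no extension applies.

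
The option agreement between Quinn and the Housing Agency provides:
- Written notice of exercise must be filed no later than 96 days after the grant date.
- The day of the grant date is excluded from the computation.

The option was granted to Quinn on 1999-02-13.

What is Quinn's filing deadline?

May 20, 1999

96 days after 1999-02-13 is May 20, 1999.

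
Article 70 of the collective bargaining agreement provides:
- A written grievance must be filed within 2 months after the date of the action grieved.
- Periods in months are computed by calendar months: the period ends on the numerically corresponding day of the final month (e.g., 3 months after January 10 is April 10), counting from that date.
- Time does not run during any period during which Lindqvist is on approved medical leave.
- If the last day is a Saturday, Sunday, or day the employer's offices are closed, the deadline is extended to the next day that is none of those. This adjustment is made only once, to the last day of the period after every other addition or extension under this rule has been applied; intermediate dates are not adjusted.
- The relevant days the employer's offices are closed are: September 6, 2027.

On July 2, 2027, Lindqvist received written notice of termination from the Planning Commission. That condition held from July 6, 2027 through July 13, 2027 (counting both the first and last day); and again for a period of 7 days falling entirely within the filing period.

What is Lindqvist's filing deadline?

September 17, 2027

2 months after July 2, 2027 is September 2, 2027.
From July 6, 2027 through July 13, 2027 inclusive is 8 days; tolling adds 8 days: September 2, 2027 + 8 days = September 10, 2027.
Tolling adds 7 days: September 10, 2027 + 7 days = September 17, 2027.
September 17, 2027 is a Friday and not a day the employer's offices are closed, so no extension applies.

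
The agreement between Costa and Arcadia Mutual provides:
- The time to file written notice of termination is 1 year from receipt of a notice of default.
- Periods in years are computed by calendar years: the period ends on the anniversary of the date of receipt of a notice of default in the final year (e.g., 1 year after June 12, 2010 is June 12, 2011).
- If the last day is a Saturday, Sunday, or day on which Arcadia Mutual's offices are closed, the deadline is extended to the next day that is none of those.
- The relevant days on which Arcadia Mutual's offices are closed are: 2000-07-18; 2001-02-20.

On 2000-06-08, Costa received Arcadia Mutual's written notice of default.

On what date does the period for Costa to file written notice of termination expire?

June 8, 2001

1 year after 2000-06-08 is June 8, 2001.
June 8, 2001 is a Friday and not a day on which Arcadia Mutual's offices are closed, so no extension applies.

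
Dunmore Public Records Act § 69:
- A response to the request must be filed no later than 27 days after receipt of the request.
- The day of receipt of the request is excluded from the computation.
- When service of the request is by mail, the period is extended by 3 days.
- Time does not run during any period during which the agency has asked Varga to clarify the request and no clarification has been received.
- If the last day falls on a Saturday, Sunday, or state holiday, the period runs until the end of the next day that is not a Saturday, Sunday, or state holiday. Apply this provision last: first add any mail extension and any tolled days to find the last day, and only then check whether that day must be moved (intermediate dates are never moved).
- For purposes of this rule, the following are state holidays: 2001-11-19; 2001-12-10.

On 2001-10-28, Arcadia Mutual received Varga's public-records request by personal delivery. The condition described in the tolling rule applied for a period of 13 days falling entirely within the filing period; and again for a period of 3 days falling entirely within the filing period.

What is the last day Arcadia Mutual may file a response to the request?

27 days after 2001-10-28 is November 24, 2001.
Service was not by mail, so no mail extension applies.
Tolling adds 13 days: November 24, 2001 + 13 days = December 7, 2001.
Tolling adds 3 days: December 7, 2001 + 3 days = December 10, 2001.
December 10, 2001 is a listed holiday. The next qualifying day is December 11, 2001.

December 11, 2001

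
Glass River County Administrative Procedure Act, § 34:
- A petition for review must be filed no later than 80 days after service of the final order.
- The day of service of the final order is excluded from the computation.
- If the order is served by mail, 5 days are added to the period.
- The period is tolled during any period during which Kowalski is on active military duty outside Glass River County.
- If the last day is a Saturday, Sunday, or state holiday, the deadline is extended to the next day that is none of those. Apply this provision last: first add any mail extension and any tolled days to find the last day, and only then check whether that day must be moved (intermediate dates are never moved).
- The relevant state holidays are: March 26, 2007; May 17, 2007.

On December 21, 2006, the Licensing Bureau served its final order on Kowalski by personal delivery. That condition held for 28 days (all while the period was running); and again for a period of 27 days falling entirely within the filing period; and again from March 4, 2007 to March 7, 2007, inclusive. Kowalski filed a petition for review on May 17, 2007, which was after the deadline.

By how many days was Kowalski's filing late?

8 days

80 days after December 21, 2006 is March 11, 2007.
Service was not by mail, so no mail extension applies.
Tolling adds 28 days: March 11, 2007 + 28 days = April 8, 2007.
Tolling adds 27 days: April 8, 2007 + 27 days = May 5, 2007.
From March 4, 2007 through March 7, 2007 inclusive is 4 days; tolling adds 4 days: May 5, 2007 + 4 days = May 9, 2007.
May 9, 2007 is a Wednesday and not a state holiday, so no extension applies.
The deadline is May 9, 2007; from May 9, 2007 to May 17, 2007 is 8 days.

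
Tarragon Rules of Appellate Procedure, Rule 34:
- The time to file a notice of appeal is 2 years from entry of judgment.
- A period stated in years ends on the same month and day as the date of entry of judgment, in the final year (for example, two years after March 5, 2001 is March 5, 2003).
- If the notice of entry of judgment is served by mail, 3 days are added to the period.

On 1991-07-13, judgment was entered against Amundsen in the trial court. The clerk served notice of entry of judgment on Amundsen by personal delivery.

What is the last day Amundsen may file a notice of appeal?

July 13, 1993

2 years after 1991-07-13 is July 13, 1993.
Service was not by mail, so no mail extension applies.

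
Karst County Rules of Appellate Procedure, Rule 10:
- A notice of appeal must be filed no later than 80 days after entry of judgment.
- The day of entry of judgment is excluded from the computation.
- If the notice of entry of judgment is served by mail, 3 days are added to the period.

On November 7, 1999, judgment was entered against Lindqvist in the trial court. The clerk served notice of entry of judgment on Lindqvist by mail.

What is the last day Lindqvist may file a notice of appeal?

80 days after November 7, 1999 is January 26, 2000.
Service was by mail, adding 3 days: January 26, 2000 + 3 days = January 29, 2000.

January 29, 2000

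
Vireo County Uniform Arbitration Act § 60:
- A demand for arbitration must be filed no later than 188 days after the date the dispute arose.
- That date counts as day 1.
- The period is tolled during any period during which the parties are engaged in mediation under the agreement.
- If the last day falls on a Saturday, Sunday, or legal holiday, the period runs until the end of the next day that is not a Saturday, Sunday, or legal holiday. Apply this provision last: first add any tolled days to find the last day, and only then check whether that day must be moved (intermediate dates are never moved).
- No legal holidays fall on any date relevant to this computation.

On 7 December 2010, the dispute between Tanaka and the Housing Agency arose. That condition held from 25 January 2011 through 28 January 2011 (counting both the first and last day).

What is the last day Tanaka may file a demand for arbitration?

Counting 7 December 2010 as day 1, day 188 is June 12, 2011.
From January 25, 2011 through January 28, 2011 inclusive is 4 days; tolling adds 4 days: June 12, 2011 + 4 days = June 16, 2011.
June 16, 2011 is a Thursday and not a legal holiday, so no extension applies.

June 16, 2011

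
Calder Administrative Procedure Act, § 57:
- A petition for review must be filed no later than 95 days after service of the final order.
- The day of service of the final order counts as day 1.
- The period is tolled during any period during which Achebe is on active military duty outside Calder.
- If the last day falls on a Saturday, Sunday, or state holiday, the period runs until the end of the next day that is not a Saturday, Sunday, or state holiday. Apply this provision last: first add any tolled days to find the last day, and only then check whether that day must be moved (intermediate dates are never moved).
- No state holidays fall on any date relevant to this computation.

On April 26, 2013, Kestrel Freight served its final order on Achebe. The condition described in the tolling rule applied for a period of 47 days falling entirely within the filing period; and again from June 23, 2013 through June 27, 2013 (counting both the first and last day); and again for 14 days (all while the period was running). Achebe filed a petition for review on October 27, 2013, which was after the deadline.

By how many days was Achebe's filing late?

24 days

Counting April 26, 2013 as day 1, day 95 is July 29, 2013.
Tolling adds 47 days: July 29, 2013 + 47 days = September 14, 2013.
From June 23, 2013 through June 27, 2013 inclusive is 5 days; tolling adds 5 days: September 14, 2013 + 5 days = September 19, 2013.
Tolling adds 14 days: September 19, 2013 + 14 days = October 3, 2013.
October 3, 2013 is a Thursday and not a state holiday, so no extension applies.
The deadline is October 3, 2013; from October 3, 2013 to October 27, 2013 is 24 days.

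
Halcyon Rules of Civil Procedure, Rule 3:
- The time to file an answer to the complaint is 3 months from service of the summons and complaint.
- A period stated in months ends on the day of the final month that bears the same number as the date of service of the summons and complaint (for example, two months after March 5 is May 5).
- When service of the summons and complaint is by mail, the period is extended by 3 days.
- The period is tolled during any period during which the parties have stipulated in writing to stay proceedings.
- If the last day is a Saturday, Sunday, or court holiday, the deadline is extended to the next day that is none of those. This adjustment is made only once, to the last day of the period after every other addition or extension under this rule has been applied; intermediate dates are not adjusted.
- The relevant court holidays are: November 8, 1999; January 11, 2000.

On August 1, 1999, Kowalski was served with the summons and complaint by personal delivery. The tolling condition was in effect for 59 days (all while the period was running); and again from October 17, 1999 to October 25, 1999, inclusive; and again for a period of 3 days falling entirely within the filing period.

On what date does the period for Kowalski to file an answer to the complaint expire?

3 months after August 1, 1999 is November 1, 1999.
Service was not by mail, so no mail extension applies.
Tolling adds 59 days: November 1, 1999 + 59 days = December 30, 1999.
From October 17, 1999 through October 25, 1999 inclusive is 9 days; tolling adds 9 days: December 30, 1999 + 9 days = January 8, 2000.
Tolling adds 3 days: January 8, 2000 + 3 days = January 11, 2000.
January 11, 2000 is a listed holiday. The next qualifying day is January 12, 2000.

January 12, 2000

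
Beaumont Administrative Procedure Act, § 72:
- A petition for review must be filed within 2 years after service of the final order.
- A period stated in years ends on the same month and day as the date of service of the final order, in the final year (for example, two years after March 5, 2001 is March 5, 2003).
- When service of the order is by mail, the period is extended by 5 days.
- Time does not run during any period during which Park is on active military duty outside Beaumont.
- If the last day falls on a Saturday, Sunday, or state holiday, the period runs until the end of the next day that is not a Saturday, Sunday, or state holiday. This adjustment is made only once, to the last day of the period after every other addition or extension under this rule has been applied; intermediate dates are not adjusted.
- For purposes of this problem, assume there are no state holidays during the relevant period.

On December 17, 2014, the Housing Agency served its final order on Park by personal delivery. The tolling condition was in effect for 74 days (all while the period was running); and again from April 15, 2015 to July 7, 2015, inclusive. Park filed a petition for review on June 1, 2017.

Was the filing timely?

2 years after December 17, 2014 is December 17, 2016.
Service was not by mail, so no mail extension applies.
Tolling adds 74 days: December 17, 2016 + 74 days = March 1, 2017.
From April 15, 2015 through July 7, 2015 inclusive is 84 days; tolling adds 84 days: March 1, 2017 + 84 days = May 24, 2017.
May 24, 2017 is a Wednesday and not a state holiday, so no extension applies.
The deadline is May 24, 2017; the filing on June 1, 2017 is after that date.

No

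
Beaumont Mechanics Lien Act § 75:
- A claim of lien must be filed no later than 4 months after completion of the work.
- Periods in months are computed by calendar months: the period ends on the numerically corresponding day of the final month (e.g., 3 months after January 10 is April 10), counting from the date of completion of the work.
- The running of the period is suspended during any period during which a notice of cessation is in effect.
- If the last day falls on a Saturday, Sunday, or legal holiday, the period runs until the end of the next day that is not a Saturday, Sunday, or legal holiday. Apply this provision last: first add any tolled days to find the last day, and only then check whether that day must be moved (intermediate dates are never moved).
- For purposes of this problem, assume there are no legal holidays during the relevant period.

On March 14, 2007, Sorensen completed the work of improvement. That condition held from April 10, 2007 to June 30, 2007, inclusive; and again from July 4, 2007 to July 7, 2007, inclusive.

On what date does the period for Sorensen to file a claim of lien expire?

October 8, 2007

4 months after March 14, 2007 is July 14, 2007.
From April 10, 2007 through June 30, 2007 inclusive is 82 days; tolling adds 82 days: July 14, 2007 + 82 days = October 4, 2007.
From July 4, 2007 through July 7, 2007 inclusive is 4 days; tolling adds 4 days: October 4, 2007 + 4 days = October 8, 2007.
October 8, 2007 is a Monday and not a legal holiday, so no extension applies.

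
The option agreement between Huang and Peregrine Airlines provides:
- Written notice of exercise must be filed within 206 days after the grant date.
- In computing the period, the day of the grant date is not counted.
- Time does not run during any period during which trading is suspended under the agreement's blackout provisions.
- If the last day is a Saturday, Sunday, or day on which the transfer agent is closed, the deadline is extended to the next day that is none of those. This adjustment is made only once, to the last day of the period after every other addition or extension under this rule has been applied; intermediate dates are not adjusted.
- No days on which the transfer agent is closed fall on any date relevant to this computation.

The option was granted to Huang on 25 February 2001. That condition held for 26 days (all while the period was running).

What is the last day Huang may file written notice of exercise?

206 days after 25 February 2001 is September 19, 2001.
Tolling adds 26 days: September 19, 2001 + 26 days = October 15, 2001.
October 15, 2001 is a Monday and not a day on which the transfer agent is closed, so no extension applies.

October 15, 2001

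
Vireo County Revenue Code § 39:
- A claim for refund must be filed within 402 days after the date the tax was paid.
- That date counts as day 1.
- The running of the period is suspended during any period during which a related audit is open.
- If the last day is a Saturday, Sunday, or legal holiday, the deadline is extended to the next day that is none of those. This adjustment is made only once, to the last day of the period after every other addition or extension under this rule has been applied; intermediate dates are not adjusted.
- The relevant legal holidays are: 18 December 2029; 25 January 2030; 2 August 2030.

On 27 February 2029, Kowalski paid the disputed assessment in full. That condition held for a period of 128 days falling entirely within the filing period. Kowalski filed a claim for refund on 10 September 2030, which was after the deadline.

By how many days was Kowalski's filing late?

29 days

Counting 27 February 2029 as day 1, day 402 is April 4, 2030.
Tolling adds 128 days: April 4, 2030 + 128 days = August 10, 2030.
August 10, 2030 is Saturday; August 11, 2030 is Sunday. The next qualifying day is August 12, 2030.
The deadline is August 12, 2030; from August 12, 2030 to September 10, 2030 is 29 days.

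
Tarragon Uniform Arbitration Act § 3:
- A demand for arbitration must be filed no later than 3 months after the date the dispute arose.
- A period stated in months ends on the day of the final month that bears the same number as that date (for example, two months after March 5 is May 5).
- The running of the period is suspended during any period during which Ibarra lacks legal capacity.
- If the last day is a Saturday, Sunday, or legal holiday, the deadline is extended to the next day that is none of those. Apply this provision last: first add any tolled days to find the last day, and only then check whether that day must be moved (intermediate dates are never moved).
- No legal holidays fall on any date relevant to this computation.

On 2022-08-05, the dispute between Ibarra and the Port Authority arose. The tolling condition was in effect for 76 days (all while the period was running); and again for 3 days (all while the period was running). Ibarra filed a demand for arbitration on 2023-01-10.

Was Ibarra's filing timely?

3 months after 2022-08-05 is November 5, 2022.
Tolling adds 76 days: November 5, 2022 + 76 days = January 20, 2023.
Tolling adds 3 days: January 20, 2023 + 3 days = January 23, 2023.
January 23, 2023 is a Monday and not a legal holiday, so no extension applies.
The deadline is January 23, 2023; the filing on January 10, 2023 is on or before that date.

Yes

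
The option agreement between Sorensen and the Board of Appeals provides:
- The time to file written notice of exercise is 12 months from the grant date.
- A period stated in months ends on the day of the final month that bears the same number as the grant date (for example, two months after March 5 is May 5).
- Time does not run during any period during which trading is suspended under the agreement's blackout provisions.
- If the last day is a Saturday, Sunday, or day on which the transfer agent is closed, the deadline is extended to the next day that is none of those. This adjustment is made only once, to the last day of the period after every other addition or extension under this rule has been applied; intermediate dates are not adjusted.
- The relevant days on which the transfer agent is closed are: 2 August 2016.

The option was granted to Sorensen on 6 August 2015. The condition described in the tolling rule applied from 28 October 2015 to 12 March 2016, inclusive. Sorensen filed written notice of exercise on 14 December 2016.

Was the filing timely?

12 months after 6 August 2015 is August 6, 2016.
From October 28, 2015 through March 12, 2016 inclusive is 137 days; tolling adds 137 days: August 6, 2016 + 137 days = December 21, 2016.
December 21, 2016 is a Wednesday and not a day on which the transfer agent is closed, so no extension applies.
The deadline is December 21, 2016; the filing on December 14, 2016 is on or before that date.

Yes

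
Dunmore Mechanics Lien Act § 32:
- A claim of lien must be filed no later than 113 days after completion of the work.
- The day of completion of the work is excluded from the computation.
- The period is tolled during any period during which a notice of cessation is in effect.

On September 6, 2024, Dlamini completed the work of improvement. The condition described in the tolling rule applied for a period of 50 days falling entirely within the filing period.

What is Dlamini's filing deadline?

113 days after September 6, 2024 is December 28, 2024.
Tolling adds 50 days: December 28, 2024 + 50 days = February 16, 2025.

February 16, 2025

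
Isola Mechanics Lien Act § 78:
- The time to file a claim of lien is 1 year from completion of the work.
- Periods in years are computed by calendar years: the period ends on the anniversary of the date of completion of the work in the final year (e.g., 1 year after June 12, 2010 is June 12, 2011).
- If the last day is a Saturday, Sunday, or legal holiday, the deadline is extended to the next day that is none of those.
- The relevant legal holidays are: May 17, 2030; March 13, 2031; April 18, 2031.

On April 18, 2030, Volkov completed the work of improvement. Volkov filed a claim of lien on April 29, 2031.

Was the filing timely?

1 year after April 18, 2030 is April 18, 2031.
April 18, 2031 is a listed holiday; April 19, 2031 is Saturday; April 20, 2031 is Sunday. The next qualifying day is April 21, 2031.
The deadline is April 21, 2031; the filing on April 29, 2031 is after that date.

No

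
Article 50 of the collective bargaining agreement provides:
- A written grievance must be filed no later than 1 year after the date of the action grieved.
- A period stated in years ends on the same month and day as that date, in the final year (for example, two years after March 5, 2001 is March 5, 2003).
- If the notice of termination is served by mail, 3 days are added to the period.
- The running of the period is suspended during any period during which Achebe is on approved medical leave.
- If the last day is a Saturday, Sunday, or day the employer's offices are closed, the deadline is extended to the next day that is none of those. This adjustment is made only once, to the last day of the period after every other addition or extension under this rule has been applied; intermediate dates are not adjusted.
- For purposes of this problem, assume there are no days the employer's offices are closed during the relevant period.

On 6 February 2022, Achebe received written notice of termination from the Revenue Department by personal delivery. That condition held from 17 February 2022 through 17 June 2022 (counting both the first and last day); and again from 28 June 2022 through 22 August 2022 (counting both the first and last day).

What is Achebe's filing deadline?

August 2, 2023

1 year after 6 February 2022 is February 6, 2023.
Service was not by mail, so no mail extension applies.
From February 17, 2022 through June 17, 2022 inclusive is 121 days; tolling adds 121 days: February 6, 2023 + 121 days = June 7, 2023.
From June 28, 2022 through August 22, 2022 inclusive is 56 days; tolling adds 56 days: June 7, 2023 + 56 days = August 2, 2023.
August 2, 2023 is a Wednesday and not a day the employer's offices are closed, so no extension applies.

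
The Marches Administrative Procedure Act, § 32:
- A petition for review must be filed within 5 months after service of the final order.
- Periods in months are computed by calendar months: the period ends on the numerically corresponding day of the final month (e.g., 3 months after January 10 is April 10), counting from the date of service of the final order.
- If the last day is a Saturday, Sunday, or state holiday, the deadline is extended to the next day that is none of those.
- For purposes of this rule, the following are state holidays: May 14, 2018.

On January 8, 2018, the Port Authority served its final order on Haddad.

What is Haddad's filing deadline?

5 months after January 8, 2018 is June 8, 2018.
June 8, 2018 is a Friday and not a state holiday, so no extension applies.

June 8, 2018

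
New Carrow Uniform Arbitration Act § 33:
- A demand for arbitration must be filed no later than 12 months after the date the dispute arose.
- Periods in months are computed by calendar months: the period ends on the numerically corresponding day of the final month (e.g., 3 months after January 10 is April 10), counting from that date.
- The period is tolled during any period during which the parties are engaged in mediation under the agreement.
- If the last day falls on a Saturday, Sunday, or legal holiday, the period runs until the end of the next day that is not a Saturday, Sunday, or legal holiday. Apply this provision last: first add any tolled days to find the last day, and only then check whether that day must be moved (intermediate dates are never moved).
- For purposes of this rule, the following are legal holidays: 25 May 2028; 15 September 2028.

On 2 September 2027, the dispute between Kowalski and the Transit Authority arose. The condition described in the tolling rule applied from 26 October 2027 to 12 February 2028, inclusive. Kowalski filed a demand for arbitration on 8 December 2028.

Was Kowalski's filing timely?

Yes

12 months after 2 September 2027 is September 2, 2028.
From October 26, 2027 through February 12, 2028 inclusive is 110 days; tolling adds 110 days: September 2, 2028 + 110 days = December 21, 2028.
December 21, 2028 is a Thursday and not a legal holiday, so no extension applies.
The deadline is December 21, 2028; the filing on December 8, 2028 is on or before that date.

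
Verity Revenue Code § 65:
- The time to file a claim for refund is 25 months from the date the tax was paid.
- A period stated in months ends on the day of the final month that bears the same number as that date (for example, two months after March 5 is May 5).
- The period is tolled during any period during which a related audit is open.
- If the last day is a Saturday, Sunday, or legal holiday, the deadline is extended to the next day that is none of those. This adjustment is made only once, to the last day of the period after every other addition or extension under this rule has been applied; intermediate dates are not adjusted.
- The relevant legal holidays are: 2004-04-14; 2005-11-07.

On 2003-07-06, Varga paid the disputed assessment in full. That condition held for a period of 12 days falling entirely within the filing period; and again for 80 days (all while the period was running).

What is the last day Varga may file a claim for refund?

November 8, 2005

25 months after 2003-07-06 is August 6, 2005.
Tolling adds 12 days: August 6, 2005 + 12 days = August 18, 2005.
Tolling adds 80 days: August 18, 2005 + 80 days = November 6, 2005.
November 6, 2005 is Sunday; November 7, 2005 is a listed holiday. The next qualifying day is November 8, 2005.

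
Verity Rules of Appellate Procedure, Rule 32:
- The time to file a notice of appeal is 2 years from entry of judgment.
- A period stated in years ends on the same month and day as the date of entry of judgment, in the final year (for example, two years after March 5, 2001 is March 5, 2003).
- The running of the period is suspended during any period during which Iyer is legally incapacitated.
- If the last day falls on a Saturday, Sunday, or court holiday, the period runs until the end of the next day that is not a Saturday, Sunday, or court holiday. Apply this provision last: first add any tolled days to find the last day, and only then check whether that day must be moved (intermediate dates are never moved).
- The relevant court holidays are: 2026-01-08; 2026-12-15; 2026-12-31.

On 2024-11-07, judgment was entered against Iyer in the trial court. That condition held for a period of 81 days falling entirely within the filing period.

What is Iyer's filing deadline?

2 years after 2024-11-07 is November 7, 2026.
Tolling adds 81 days: November 7, 2026 + 81 days = January 27, 2027.
January 27, 2027 is a Wednesday and not a court holiday, so no extension applies.

January 27, 2027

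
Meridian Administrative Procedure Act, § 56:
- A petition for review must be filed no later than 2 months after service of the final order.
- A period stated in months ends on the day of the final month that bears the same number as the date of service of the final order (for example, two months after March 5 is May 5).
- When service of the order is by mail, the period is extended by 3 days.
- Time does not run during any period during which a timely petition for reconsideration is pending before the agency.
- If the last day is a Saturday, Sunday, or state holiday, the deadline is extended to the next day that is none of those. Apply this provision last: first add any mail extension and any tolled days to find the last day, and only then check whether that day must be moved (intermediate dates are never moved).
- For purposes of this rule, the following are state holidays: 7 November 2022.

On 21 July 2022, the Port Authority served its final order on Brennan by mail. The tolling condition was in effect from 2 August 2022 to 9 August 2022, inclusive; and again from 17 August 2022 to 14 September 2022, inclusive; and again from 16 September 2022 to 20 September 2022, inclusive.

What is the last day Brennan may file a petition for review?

November 8, 2022

2 months after 21 July 2022 is September 21, 2022.
Service was by mail, adding 3 days: September 21, 2022 + 3 days = September 24, 2022.
From August 2, 2022 through August 9, 2022 inclusive is 8 days; tolling adds 8 days: September 24, 2022 + 8 days = October 2, 2022.
From August 17, 2022 through September 14, 2022 inclusive is 29 days; tolling adds 29 days: October 2, 2022 + 29 days = October 31, 2022.
From September 16, 2022 through September 20, 2022 inclusive is 5 days; tolling adds 5 days: October 31, 2022 + 5 days = November 5, 2022.
November 5, 2022 is Saturday; November 6, 2022 is Sunday; November 7, 2022 is a listed holiday. The next qualifying day is November 8, 2022.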